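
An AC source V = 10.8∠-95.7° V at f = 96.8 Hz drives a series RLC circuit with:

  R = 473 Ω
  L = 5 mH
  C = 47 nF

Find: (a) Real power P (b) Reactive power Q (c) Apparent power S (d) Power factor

Step 1 — Angular frequency: ω = 2π·f = 2π·96.8 = 608.2 rad/s.
Step 2 — Component impedances:
  R: Z = R = 473 Ω
  L: Z = jωL = j·608.2·0.005 = 0 + j3.041 Ω
  C: Z = 1/(jωC) = -j/(ω·C) = 0 - j3.498e+04 Ω
Step 3 — Series combination: Z_total = R + L + C = 473 - j3.498e+04 Ω = 3.498e+04∠-89.2° Ω.
Step 4 — Source phasor: V = 10.8∠-95.7° V = -1.073 - j10.75 V.
Step 5 — Current: I = V / Z = 0.0003068 - j3.481e-05 A = 0.0003087∠-6.5° A.
Step 6 — Complex power: S = V·I* = 4.508e-05 - j0.003334 VA.
Step 7 — Real power: P = Re(S) = 4.508e-05 W.
Step 8 — Reactive power: Q = Im(S) = -0.003334 VAR.
Step 9 — Apparent power: |S| = 0.003334 VA.
Step 10 — Power factor: PF = P/|S| = 0.01352 (leading).

(a) P = 4.508e-05 W  (b) Q = -0.003334 VAR  (c) S = 0.003334 VA  (d) PF = 0.01352 (leading)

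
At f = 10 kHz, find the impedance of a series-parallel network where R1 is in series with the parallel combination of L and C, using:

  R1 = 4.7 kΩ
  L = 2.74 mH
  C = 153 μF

Step 1 — Angular frequency: ω = 2π·f = 2π·1e+04 = 6.283e+04 rad/s.
Step 2 — Component impedances:
  R1: Z = R = 4700 Ω
  L: Z = jωL = j·6.283e+04·0.00274 = 0 + j172.2 Ω
  C: Z = 1/(jωC) = -j/(ω·C) = 0 - j0.104 Ω
Step 3 — Parallel branch: L || C = 1/(1/L + 1/C) = 0 - j0.1041 Ω.
Step 4 — Series with R1: Z_total = R1 + (L || C) = 4700 - j0.1041 Ω = 4700∠-0.0° Ω.

Z = 4700 - j0.1041 Ω = 4700∠-0.0° Ω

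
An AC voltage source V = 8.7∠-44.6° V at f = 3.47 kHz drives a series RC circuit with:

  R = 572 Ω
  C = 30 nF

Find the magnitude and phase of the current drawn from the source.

Step 1 — Angular frequency: ω = 2π·f = 2π·3470 = 2.18e+04 rad/s.
Step 2 — Component impedances:
  R: Z = R = 572 Ω
  C: Z = 1/(jωC) = -j/(ω·C) = 0 - j1529 Ω
Step 3 — Series combination: Z_total = R + C = 572 - j1529 Ω = 1632∠-69.5° Ω.
Step 4 — Source phasor: V = 8.7∠-44.6° V = 6.195 - j6.109 V.
Step 5 — Ohm's law: I = V / Z_total = (6.195 - j6.109) / (572 - j1529) = 0.004835 + j0.002243 A.
Step 6 — Convert to polar: |I| = 0.00533 A, ∠I = 24.9°.

I = 0.00533∠24.9° A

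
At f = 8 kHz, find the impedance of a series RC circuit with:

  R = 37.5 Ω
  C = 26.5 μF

Step 1 — Angular frequency: ω = 2π·f = 2π·8000 = 5.027e+04 rad/s.
Step 2 — Component impedances:
  R: Z = R = 37.5 Ω
  C: Z = 1/(jωC) = -j/(ω·C) = 0 - j0.7507 Ω
Step 3 — Series combination: Z_total = R + C = 37.5 - j0.7507 Ω = 37.51∠-1.1° Ω.

Z = 37.5 - j0.7507 Ω = 37.51∠-1.1° Ω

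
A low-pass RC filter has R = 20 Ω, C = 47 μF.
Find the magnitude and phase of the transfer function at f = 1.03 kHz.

Step 1 — Angular frequency: ω = 2π·1030 = 6472 rad/s.
Step 2 — Transfer function: H(jω) = 1/(1 + jωRC).
Step 3 — Denominator: 1 + jωRC = 1 + j·6472·20·4.7e-05 = 1 + j6.083.
Step 4 — H = 0.02631 - j0.1601.
Step 5 — Magnitude: |H| = 0.1622 (-15.8 dB); phase: φ = -80.7°.

|H| = 0.1622 (-15.8 dB), φ = -80.7°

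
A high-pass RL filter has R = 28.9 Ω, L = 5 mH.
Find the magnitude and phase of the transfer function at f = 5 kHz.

Step 1 — Angular frequency: ω = 2π·5000 = 3.142e+04 rad/s.
Step 2 — Transfer function: H(jω) = jωL/(R + jωL).
Step 3 — Numerator jωL = j·157.1; denominator R + jωL = 28.9 + j157.1.
Step 4 — H = 0.9673 + j0.178.
Step 5 — Magnitude: |H| = 0.9835 (-0.1 dB); phase: φ = 10.4°.

|H| = 0.9835 (-0.1 dB), φ = 10.4°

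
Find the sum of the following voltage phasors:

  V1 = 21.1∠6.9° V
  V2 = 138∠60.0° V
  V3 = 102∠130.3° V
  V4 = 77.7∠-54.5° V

Step 1 — Convert each phasor to rectangular form:
  V1 = 21.1·(cos(6.9°) + j·sin(6.9°)) = 20.95 + j2.535 V
  V2 = 138·(cos(60.0°) + j·sin(60.0°)) = 69 + j119.5 V
  V3 = 102·(cos(130.3°) + j·sin(130.3°)) = -65.97 + j77.79 V
  V4 = 77.7·(cos(-54.5°) + j·sin(-54.5°)) = 45.12 - j63.26 V
Step 2 — Sum components: V_total = 69.1 + j136.6 V.
Step 3 — Convert to polar: |V_total| = 153.1 V, ∠V_total = 63.2°.

V_total = 153.1∠63.2° V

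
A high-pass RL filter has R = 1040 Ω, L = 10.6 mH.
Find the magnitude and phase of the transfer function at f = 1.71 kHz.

Step 1 — Angular frequency: ω = 2π·1710 = 1.074e+04 rad/s.
Step 2 — Transfer function: H(jω) = jωL/(R + jωL).
Step 3 — Numerator jωL = j·113.9; denominator R + jωL = 1040 + j113.9.
Step 4 — H = 0.01185 + j0.1082.
Step 5 — Magnitude: |H| = 0.1089 (-19.3 dB); phase: φ = 83.8°.

|H| = 0.1089 (-19.3 dB), φ = 83.8°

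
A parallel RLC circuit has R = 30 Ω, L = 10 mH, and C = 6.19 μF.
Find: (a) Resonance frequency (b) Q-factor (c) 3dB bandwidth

Step 1 — Resonance: ω₀ = 1/√(LC) = 1/√(0.01·6.19e-06) = 4019 rad/s.
Step 2 — f₀ = ω₀/(2π) = 639.7 Hz.
Step 3 — Parallel Q: Q = R/(ω₀L) = 30/(4019·0.01) = 0.7464.
Step 4 — Bandwidth: Δω = ω₀/Q = 5385 rad/s; BW = Δω/(2π) = 857.1 Hz.

(a) f₀ = 639.7 Hz  (b) Q = 0.7464  (c) BW = 857.1 Hz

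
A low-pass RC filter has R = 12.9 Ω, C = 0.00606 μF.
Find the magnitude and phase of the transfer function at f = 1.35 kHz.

Step 1 — Angular frequency: ω = 2π·1350 = 8482 rad/s.
Step 2 — Transfer function: H(jω) = 1/(1 + jωRC).
Step 3 — Denominator: 1 + jωRC = 1 + j·8482·12.9·6.06e-09 = 1 + j0.0006631.
Step 4 — H = 1 - j0.0006631.
Step 5 — Magnitude: |H| = 1 (-0.0 dB); phase: φ = -0.0°.

|H| = 1 (-0.0 dB), φ = -0.0°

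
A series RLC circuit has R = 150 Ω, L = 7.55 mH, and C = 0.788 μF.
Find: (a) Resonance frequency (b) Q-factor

Step 1 — Resonance condition Im(Z)=0 gives ω₀ = 1/√(LC).
Step 2 — ω₀ = 1/√(0.00755·7.88e-07) = 1.296e+04 rad/s.
Step 3 — f₀ = ω₀/(2π) = 2063 Hz.
Step 4 — Series Q: Q = ω₀L/R = 1.296e+04·0.00755/150 = 0.6526.

(a) f₀ = 2063 Hz  (b) Q = 0.6526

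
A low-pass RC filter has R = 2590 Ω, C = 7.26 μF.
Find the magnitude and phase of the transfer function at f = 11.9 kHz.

Step 1 — Angular frequency: ω = 2π·1.19e+04 = 7.477e+04 rad/s.
Step 2 — Transfer function: H(jω) = 1/(1 + jωRC).
Step 3 — Denominator: 1 + jωRC = 1 + j·7.477e+04·2590·7.26e-06 = 1 + j1406.
Step 4 — H = 5.059e-07 - j0.0007113.
Step 5 — Magnitude: |H| = 0.0007113 (-63.0 dB); phase: φ = -90.0°.

|H| = 0.0007113 (-63.0 dB), φ = -90.0°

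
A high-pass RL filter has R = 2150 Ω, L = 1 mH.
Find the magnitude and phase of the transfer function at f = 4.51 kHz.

Step 1 — Angular frequency: ω = 2π·4510 = 2.834e+04 rad/s.
Step 2 — Transfer function: H(jω) = jωL/(R + jωL).
Step 3 — Numerator jωL = j·28.34; denominator R + jωL = 2150 + j28.34.
Step 4 — H = 0.0001737 + j0.01318.
Step 5 — Magnitude: |H| = 0.01318 (-37.6 dB); phase: φ = 89.2°.

|H| = 0.01318 (-37.6 dB), φ = 89.2°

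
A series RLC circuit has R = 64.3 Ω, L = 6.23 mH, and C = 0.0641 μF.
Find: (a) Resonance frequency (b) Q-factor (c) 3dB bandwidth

Step 1 — Resonance: ω₀ = 1/√(LC) = 1/√(0.00623·6.41e-08) = 5.004e+04 rad/s.
Step 2 — f₀ = ω₀/(2π) = 7964 Hz.
Step 3 — Series Q: Q = ω₀L/R = 5.004e+04·0.00623/64.3 = 4.848.
Step 4 — Bandwidth: Δω = ω₀/Q = 1.032e+04 rad/s; BW = Δω/(2π) = 1643 Hz.

(a) f₀ = 7964 Hz  (b) Q = 4.848  (c) BW = 1643 Hz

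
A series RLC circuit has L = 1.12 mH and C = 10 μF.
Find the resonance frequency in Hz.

Step 1 — Resonance condition Im(Z)=0 gives ω₀ = 1/√(LC).
Step 2 — ω₀ = 1/√(0.00112·1e-05) = 9449 rad/s.
Step 3 — f₀ = ω₀/(2π) = 1504 Hz.

f₀ = 1504 Hz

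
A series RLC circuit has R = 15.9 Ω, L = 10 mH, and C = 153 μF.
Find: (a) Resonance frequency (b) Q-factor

Step 1 — Resonance condition Im(Z)=0 gives ω₀ = 1/√(LC).
Step 2 — ω₀ = 1/√(0.01·0.000153) = 808.5 rad/s.
Step 3 — f₀ = ω₀/(2π) = 128.7 Hz.
Step 4 — Series Q: Q = ω₀L/R = 808.5·0.01/15.9 = 0.5085.

(a) f₀ = 128.7 Hz  (b) Q = 0.5085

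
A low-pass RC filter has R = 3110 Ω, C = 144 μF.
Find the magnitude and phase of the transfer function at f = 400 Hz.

Step 1 — Angular frequency: ω = 2π·400 = 2513 rad/s.
Step 2 — Transfer function: H(jω) = 1/(1 + jωRC).
Step 3 — Denominator: 1 + jωRC = 1 + j·2513·3110·0.000144 = 1 + j1126.
Step 4 — H = 7.894e-07 - j0.0008885.
Step 5 — Magnitude: |H| = 0.0008885 (-61.0 dB); phase: φ = -89.9°.

|H| = 0.0008885 (-61.0 dB), φ = -89.9°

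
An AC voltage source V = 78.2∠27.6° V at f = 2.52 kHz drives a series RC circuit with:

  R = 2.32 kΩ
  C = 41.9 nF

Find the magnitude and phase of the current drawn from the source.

Step 1 — Angular frequency: ω = 2π·f = 2π·2520 = 1.583e+04 rad/s.
Step 2 — Component impedances:
  R: Z = R = 2320 Ω
  C: Z = 1/(jωC) = -j/(ω·C) = 0 - j1507 Ω
Step 3 — Series combination: Z_total = R + C = 2320 - j1507 Ω = 2767∠-33.0° Ω.
Step 4 — Source phasor: V = 78.2∠27.6° V = 69.3 + j36.23 V.
Step 5 — Ohm's law: I = V / Z_total = (69.3 + j36.23) / (2320 - j1507) = 0.01387 + j0.02463 A.
Step 6 — Convert to polar: |I| = 0.02827 A, ∠I = 60.6°.

I = 0.02827∠60.6° A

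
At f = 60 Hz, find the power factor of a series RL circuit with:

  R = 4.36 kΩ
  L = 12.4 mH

Step 1 — Angular frequency: ω = 2π·f = 2π·60 = 377 rad/s.
Step 2 — Component impedances:
  R: Z = R = 4360 Ω
  L: Z = jωL = j·377·0.0124 = 0 + j4.675 Ω
Step 3 — Series combination: Z_total = R + L = 4360 + j4.675 Ω = 4360∠0.1° Ω.
Step 4 — Power factor: PF = cos(φ) = Re(Z)/|Z| = 4360/4360 = 1.
Step 5 — Type: Im(Z) = 4.675 ⇒ lagging (phase φ = 0.1°).

PF = 1 (lagging, φ = 0.1°)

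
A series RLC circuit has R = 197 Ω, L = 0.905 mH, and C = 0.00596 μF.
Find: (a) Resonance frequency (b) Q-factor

Step 1 — Resonance condition Im(Z)=0 gives ω₀ = 1/√(LC).
Step 2 — ω₀ = 1/√(0.000905·5.96e-09) = 4.306e+05 rad/s.
Step 3 — f₀ = ω₀/(2π) = 6.853e+04 Hz.
Step 4 — Series Q: Q = ω₀L/R = 4.306e+05·0.000905/197 = 1.978.

(a) f₀ = 6.853e+04 Hz  (b) Q = 1.978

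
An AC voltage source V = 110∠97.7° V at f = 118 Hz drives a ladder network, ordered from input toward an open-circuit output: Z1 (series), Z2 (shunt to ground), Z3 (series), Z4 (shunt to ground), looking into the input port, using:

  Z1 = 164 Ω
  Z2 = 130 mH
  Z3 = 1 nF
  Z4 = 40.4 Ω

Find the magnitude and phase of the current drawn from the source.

Step 1 — Angular frequency: ω = 2π·f = 2π·118 = 741.4 rad/s.
Step 2 — Component impedances:
  Z1: Z = R = 164 Ω
  Z2: Z = jωL = j·741.4·0.13 = 0 + j96.38 Ω
  Z3: Z = 1/(jωC) = -j/(ω·C) = 0 - j1.349e+06 Ω
  Z4: Z = R = 40.4 Ω
Step 3 — Ladder network (open output): work backward from the far end, alternating series and parallel combinations. Z_in = 164 + j96.39 Ω = 190.2∠30.4° Ω.
Step 4 — Source phasor: V = 110∠97.7° V = -14.74 + j109 V.
Step 5 — Ohm's law: I = V / Z_total = (-14.74 + j109) / (164 + j96.39) = 0.2236 + j0.5333 A.
Step 6 — Convert to polar: |I| = 0.5782 A, ∠I = 67.3°.

I = 0.5782∠67.3° A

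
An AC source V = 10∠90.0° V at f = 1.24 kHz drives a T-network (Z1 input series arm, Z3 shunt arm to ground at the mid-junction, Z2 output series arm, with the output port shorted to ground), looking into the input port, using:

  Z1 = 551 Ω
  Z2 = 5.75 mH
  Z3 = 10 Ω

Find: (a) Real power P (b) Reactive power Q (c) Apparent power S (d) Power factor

Step 1 — Angular frequency: ω = 2π·f = 2π·1240 = 7791 rad/s.
Step 2 — Component impedances:
  Z1: Z = R = 551 Ω
  Z2: Z = jωL = j·7791·0.00575 = 0 + j44.8 Ω
  Z3: Z = R = 10 Ω
Step 3 — With the output port shorted to ground, the output series arm Z2 runs from the junction to ground; the shunt arm Z3 also runs from the junction to ground. They appear in parallel: Z3 || Z2 = 9.525 + j2.126 Ω.
Step 4 — Series with input arm Z1: Z_in = Z1 + (Z3 || Z2) = 560.5 + j2.126 Ω = 560.5∠0.2° Ω.
Step 5 — Source phasor: V = 10∠90.0° V = 0 + j10 V.
Step 6 — Current: I = V / Z = 6.767e-05 + j0.01784 A = 0.01784∠89.8° A.
Step 7 — Complex power: S = V·I* = 0.1784 + j0.0006767 VA.
Step 8 — Real power: P = Re(S) = 0.1784 W.
Step 9 — Reactive power: Q = Im(S) = 0.0006767 VAR.
Step 10 — Apparent power: |S| = 0.1784 VA.
Step 11 — Power factor: PF = P/|S| = 1 (lagging).

(a) P = 0.1784 W  (b) Q = 0.0006767 VAR  (c) S = 0.1784 VA  (d) PF = 1 (lagging)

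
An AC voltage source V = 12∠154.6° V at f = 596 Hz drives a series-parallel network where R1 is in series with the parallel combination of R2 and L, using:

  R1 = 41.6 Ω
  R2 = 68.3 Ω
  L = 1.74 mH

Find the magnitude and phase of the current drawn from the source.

Step 1 — Angular frequency: ω = 2π·f = 2π·596 = 3745 rad/s.
Step 2 — Component impedances:
  R1: Z = R = 41.6 Ω
  R2: Z = R = 68.3 Ω
  L: Z = jωL = j·3745·0.00174 = 0 + j6.516 Ω
Step 3 — Parallel branch: R2 || L = 1/(1/R2 + 1/L) = 0.616 + j6.457 Ω.
Step 4 — Series with R1: Z_total = R1 + (R2 || L) = 42.22 + j6.457 Ω = 42.71∠8.7° Ω.
Step 5 — Source phasor: V = 12∠154.6° V = -10.84 + j5.147 V.
Step 6 — Ohm's law: I = V / Z_total = (-10.84 + j5.147) / (42.22 + j6.457) = -0.2327 + j0.1575 A.
Step 7 — Convert to polar: |I| = 0.281 A, ∠I = 145.9°.

I = 0.281∠145.9° A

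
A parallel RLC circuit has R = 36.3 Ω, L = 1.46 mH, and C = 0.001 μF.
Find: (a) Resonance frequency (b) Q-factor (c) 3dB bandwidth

Step 1 — Resonance: ω₀ = 1/√(LC) = 1/√(0.00146·1e-09) = 8.276e+05 rad/s.
Step 2 — f₀ = ω₀/(2π) = 1.317e+05 Hz.
Step 3 — Parallel Q: Q = R/(ω₀L) = 36.3/(8.276e+05·0.00146) = 0.03004.
Step 4 — Bandwidth: Δω = ω₀/Q = 2.755e+07 rad/s; BW = Δω/(2π) = 4.384e+06 Hz.

(a) f₀ = 1.317e+05 Hz  (b) Q = 0.03004  (c) BW = 4.384e+06 Hz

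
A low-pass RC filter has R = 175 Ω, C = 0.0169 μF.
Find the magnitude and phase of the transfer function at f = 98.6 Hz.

Step 1 — Angular frequency: ω = 2π·98.6 = 619.5 rad/s.
Step 2 — Transfer function: H(jω) = 1/(1 + jωRC).
Step 3 — Denominator: 1 + jωRC = 1 + j·619.5·175·1.69e-08 = 1 + j0.001832.
Step 4 — H = 1 - j0.001832.
Step 5 — Magnitude: |H| = 1 (-0.0 dB); phase: φ = -0.1°.

|H| = 1 (-0.0 dB), φ = -0.1°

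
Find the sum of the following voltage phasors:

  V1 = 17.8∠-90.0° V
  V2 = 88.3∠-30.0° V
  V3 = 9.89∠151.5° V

Step 1 — Convert each phasor to rectangular form:
  V1 = 17.8·(cos(-90.0°) + j·sin(-90.0°)) = 0 - j17.8 V
  V2 = 88.3·(cos(-30.0°) + j·sin(-30.0°)) = 76.47 - j44.15 V
  V3 = 9.89·(cos(151.5°) + j·sin(151.5°)) = -8.692 + j4.719 V
Step 2 — Sum components: V_total = 67.78 - j57.23 V.
Step 3 — Convert to polar: |V_total| = 88.71 V, ∠V_total = -40.2°.

V_total = 88.71∠-40.2° V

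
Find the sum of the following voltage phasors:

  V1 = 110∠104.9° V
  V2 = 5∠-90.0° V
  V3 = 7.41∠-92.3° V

Step 1 — Convert each phasor to rectangular form:
  V1 = 110·(cos(104.9°) + j·sin(104.9°)) = -28.28 + j106.3 V
  V2 = 5·(cos(-90.0°) + j·sin(-90.0°)) = 0 - j5 V
  V3 = 7.41·(cos(-92.3°) + j·sin(-92.3°)) = -0.2974 - j7.404 V
Step 2 — Sum components: V_total = -28.58 + j93.9 V.
Step 3 — Convert to polar: |V_total| = 98.15 V, ∠V_total = 106.9°.

V_total = 98.15∠106.9° V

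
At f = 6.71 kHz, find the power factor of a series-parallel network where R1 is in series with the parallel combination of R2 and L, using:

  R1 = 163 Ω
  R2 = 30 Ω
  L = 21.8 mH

Step 1 — Angular frequency: ω = 2π·f = 2π·6710 = 4.216e+04 rad/s.
Step 2 — Component impedances:
  R1: Z = R = 163 Ω
  R2: Z = R = 30 Ω
  L: Z = jωL = j·4.216e+04·0.0218 = 0 + j919.1 Ω
Step 3 — Parallel branch: R2 || L = 1/(1/R2 + 1/L) = 29.97 + j0.9782 Ω.
Step 4 — Series with R1: Z_total = R1 + (R2 || L) = 193 + j0.9782 Ω = 193∠0.3° Ω.
Step 5 — Power factor: PF = cos(φ) = Re(Z)/|Z| = 193/193 = 1.
Step 6 — Type: Im(Z) = 0.9782 ⇒ lagging (phase φ = 0.3°).

PF = 1 (lagging, φ = 0.3°)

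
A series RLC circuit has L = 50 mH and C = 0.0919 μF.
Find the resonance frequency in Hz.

Step 1 — Resonance condition Im(Z)=0 gives ω₀ = 1/√(LC).
Step 2 — ω₀ = 1/√(0.05·9.19e-08) = 1.475e+04 rad/s.
Step 3 — f₀ = ω₀/(2π) = 2348 Hz.

f₀ = 2348 Hz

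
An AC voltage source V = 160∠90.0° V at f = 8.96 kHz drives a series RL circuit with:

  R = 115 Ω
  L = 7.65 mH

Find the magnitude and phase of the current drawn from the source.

Step 1 — Angular frequency: ω = 2π·f = 2π·8960 = 5.63e+04 rad/s.
Step 2 — Component impedances:
  R: Z = R = 115 Ω
  L: Z = jωL = j·5.63e+04·0.00765 = 0 + j430.7 Ω
Step 3 — Series combination: Z_total = R + L = 115 + j430.7 Ω = 445.8∠75.0° Ω.
Step 4 — Source phasor: V = 160∠90.0° V = 0 + j160 V.
Step 5 — Ohm's law: I = V / Z_total = (0 + j160) / (115 + j430.7) = 0.3468 + j0.0926 A.
Step 6 — Convert to polar: |I| = 0.3589 A, ∠I = 15.0°.

I = 0.3589∠15.0° A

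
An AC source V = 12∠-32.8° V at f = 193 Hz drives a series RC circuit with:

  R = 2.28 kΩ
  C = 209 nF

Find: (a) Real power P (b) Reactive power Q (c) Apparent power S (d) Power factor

Step 1 — Angular frequency: ω = 2π·f = 2π·193 = 1213 rad/s.
Step 2 — Component impedances:
  R: Z = R = 2280 Ω
  C: Z = 1/(jωC) = -j/(ω·C) = 0 - j3946 Ω
Step 3 — Series combination: Z_total = R + C = 2280 - j3946 Ω = 4557∠-60.0° Ω.
Step 4 — Source phasor: V = 12∠-32.8° V = 10.09 - j6.5 V.
Step 5 — Current: I = V / Z = 0.002343 + j0.001203 A = 0.002633∠27.2° A.
Step 6 — Complex power: S = V·I* = 0.01581 - j0.02736 VA.
Step 7 — Real power: P = Re(S) = 0.01581 W.
Step 8 — Reactive power: Q = Im(S) = -0.02736 VAR.
Step 9 — Apparent power: |S| = 0.0316 VA.
Step 10 — Power factor: PF = P/|S| = 0.5003 (leading).

(a) P = 0.01581 W  (b) Q = -0.02736 VAR  (c) S = 0.0316 VA  (d) PF = 0.5003 (leading)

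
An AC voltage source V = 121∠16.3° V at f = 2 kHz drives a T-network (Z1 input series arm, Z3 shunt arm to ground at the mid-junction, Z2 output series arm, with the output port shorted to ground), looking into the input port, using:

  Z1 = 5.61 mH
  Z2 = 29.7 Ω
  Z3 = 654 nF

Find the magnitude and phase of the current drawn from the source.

Step 1 — Angular frequency: ω = 2π·f = 2π·2000 = 1.257e+04 rad/s.
Step 2 — Component impedances:
  Z1: Z = jωL = j·1.257e+04·0.00561 = 0 + j70.5 Ω
  Z2: Z = R = 29.7 Ω
  Z3: Z = 1/(jωC) = -j/(ω·C) = 0 - j121.7 Ω
Step 3 — With the output port shorted to ground, the output series arm Z2 runs from the junction to ground; the shunt arm Z3 also runs from the junction to ground. They appear in parallel: Z3 || Z2 = 28.03 - j6.842 Ω.
Step 4 — Series with input arm Z1: Z_in = Z1 + (Z3 || Z2) = 28.03 + j63.66 Ω = 69.55∠66.2° Ω.
Step 5 — Source phasor: V = 121∠16.3° V = 116.1 + j33.96 V.
Step 6 — Ohm's law: I = V / Z_total = (116.1 + j33.96) / (28.03 + j63.66) = 1.12 - j1.331 A.
Step 7 — Convert to polar: |I| = 1.74 A, ∠I = -49.9°.

I = 1.74∠-49.9° A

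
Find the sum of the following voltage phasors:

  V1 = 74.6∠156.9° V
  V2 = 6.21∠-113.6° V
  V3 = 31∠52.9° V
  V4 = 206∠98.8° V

Step 1 — Convert each phasor to rectangular form:
  V1 = 74.6·(cos(156.9°) + j·sin(156.9°)) = -68.62 + j29.27 V
  V2 = 6.21·(cos(-113.6°) + j·sin(-113.6°)) = -2.486 - j5.691 V
  V3 = 31·(cos(52.9°) + j·sin(52.9°)) = 18.7 + j24.73 V
  V4 = 206·(cos(98.8°) + j·sin(98.8°)) = -31.52 + j203.6 V
Step 2 — Sum components: V_total = -83.92 + j251.9 V.
Step 3 — Convert to polar: |V_total| = 265.5 V, ∠V_total = 108.4°.

V_total = 265.5∠108.4° V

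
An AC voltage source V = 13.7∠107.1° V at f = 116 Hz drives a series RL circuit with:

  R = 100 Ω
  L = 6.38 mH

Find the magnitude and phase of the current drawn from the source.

Step 1 — Angular frequency: ω = 2π·f = 2π·116 = 728.8 rad/s.
Step 2 — Component impedances:
  R: Z = R = 100 Ω
  L: Z = jωL = j·728.8·0.00638 = 0 + j4.65 Ω
Step 3 — Series combination: Z_total = R + L = 100 + j4.65 Ω = 100.1∠2.7° Ω.
Step 4 — Source phasor: V = 13.7∠107.1° V = -4.028 + j13.09 V.
Step 5 — Ohm's law: I = V / Z_total = (-4.028 + j13.09) / (100 + j4.65) = -0.03412 + j0.1325 A.
Step 6 — Convert to polar: |I| = 0.1369 A, ∠I = 104.4°.

I = 0.1369∠104.4° A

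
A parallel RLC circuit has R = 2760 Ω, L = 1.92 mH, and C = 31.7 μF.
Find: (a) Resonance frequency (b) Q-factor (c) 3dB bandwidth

Step 1 — Resonance: ω₀ = 1/√(LC) = 1/√(0.00192·3.17e-05) = 4053 rad/s.
Step 2 — f₀ = ω₀/(2π) = 645.1 Hz.
Step 3 — Parallel Q: Q = R/(ω₀L) = 2760/(4053·0.00192) = 354.6.
Step 4 — Bandwidth: Δω = ω₀/Q = 11.43 rad/s; BW = Δω/(2π) = 1.819 Hz.

(a) f₀ = 645.1 Hz  (b) Q = 354.6  (c) BW = 1.819 Hz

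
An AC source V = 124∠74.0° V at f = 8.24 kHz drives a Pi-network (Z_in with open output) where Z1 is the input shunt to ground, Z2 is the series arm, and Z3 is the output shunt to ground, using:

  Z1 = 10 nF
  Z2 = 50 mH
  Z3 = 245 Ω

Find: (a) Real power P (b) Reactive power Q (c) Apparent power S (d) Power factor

Step 1 — Angular frequency: ω = 2π·f = 2π·8240 = 5.177e+04 rad/s.
Step 2 — Component impedances:
  Z1: Z = 1/(jωC) = -j/(ω·C) = 0 - j1931 Ω
  Z2: Z = jωL = j·5.177e+04·0.05 = 0 + j2589 Ω
  Z3: Z = R = 245 Ω
Step 3 — With open output, the series arm Z2 and the output shunt Z3 appear in series to ground: Z2 + Z3 = 245 + j2589 Ω.
Step 4 — Parallel with input shunt Z1: Z_in = Z1 || (Z2 + Z3) = 1858 - j6916 Ω = 7161∠-75.0° Ω.
Step 5 — Source phasor: V = 124∠74.0° V = 34.18 + j119.2 V.
Step 6 — Current: I = V / Z = -0.01484 + j0.008929 A = 0.01732∠149.0° A.
Step 7 — Complex power: S = V·I* = 0.5572 - j2.074 VA.
Step 8 — Real power: P = Re(S) = 0.5572 W.
Step 9 — Reactive power: Q = Im(S) = -2.074 VAR.
Step 10 — Apparent power: |S| = 2.147 VA.
Step 11 — Power factor: PF = P/|S| = 0.2595 (leading).

(a) P = 0.5572 W  (b) Q = -2.074 VAR  (c) S = 2.147 VA  (d) PF = 0.2595 (leading)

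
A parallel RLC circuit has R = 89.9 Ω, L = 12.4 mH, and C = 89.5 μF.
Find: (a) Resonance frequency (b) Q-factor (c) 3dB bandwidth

Step 1 — Resonance: ω₀ = 1/√(LC) = 1/√(0.0124·8.95e-05) = 949.2 rad/s.
Step 2 — f₀ = ω₀/(2π) = 151.1 Hz.
Step 3 — Parallel Q: Q = R/(ω₀L) = 89.9/(949.2·0.0124) = 7.638.
Step 4 — Bandwidth: Δω = ω₀/Q = 124.3 rad/s; BW = Δω/(2π) = 19.78 Hz.

(a) f₀ = 151.1 Hz  (b) Q = 7.638  (c) BW = 19.78 Hz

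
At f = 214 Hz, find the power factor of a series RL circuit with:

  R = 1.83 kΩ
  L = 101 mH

Step 1 — Angular frequency: ω = 2π·f = 2π·214 = 1345 rad/s.
Step 2 — Component impedances:
  R: Z = R = 1830 Ω
  L: Z = jωL = j·1345·0.101 = 0 + j135.8 Ω
Step 3 — Series combination: Z_total = R + L = 1830 + j135.8 Ω = 1835∠4.2° Ω.
Step 4 — Power factor: PF = cos(φ) = Re(Z)/|Z| = 1830/1835 = 0.9973.
Step 5 — Type: Im(Z) = 135.8 ⇒ lagging (phase φ = 4.2°).

PF = 0.9973 (lagging, φ = 4.2°)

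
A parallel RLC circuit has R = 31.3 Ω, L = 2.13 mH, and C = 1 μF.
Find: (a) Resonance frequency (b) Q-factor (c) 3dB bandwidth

Step 1 — Resonance: ω₀ = 1/√(LC) = 1/√(0.00213·1e-06) = 2.167e+04 rad/s.
Step 2 — f₀ = ω₀/(2π) = 3449 Hz.
Step 3 — Parallel Q: Q = R/(ω₀L) = 31.3/(2.167e+04·0.00213) = 0.6782.
Step 4 — Bandwidth: Δω = ω₀/Q = 3.195e+04 rad/s; BW = Δω/(2π) = 5085 Hz.

(a) f₀ = 3449 Hz  (b) Q = 0.6782  (c) BW = 5085 Hz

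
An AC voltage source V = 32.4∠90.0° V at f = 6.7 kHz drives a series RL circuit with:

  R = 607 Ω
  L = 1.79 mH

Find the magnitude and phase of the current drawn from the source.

Step 1 — Angular frequency: ω = 2π·f = 2π·6700 = 4.21e+04 rad/s.
Step 2 — Component impedances:
  R: Z = R = 607 Ω
  L: Z = jωL = j·4.21e+04·0.00179 = 0 + j75.35 Ω
Step 3 — Series combination: Z_total = R + L = 607 + j75.35 Ω = 611.7∠7.1° Ω.
Step 4 — Source phasor: V = 32.4∠90.0° V = 0 + j32.4 V.
Step 5 — Ohm's law: I = V / Z_total = (0 + j32.4) / (607 + j75.35) = 0.006526 + j0.05257 A.
Step 6 — Convert to polar: |I| = 0.05297 A, ∠I = 82.9°.

I = 0.05297∠82.9° A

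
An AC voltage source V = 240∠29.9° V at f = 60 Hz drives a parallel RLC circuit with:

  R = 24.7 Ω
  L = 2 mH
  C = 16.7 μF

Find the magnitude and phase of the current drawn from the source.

Step 1 — Angular frequency: ω = 2π·f = 2π·60 = 377 rad/s.
Step 2 — Component impedances:
  R: Z = R = 24.7 Ω
  L: Z = jωL = j·377·0.002 = 0 + j0.754 Ω
  C: Z = 1/(jωC) = -j/(ω·C) = 0 - j158.8 Ω
Step 3 — Parallel combination: 1/Z_total = 1/R + 1/L + 1/C; Z_total = 0.02321 + j0.7569 Ω = 0.7572∠88.2° Ω.
Step 4 — Source phasor: V = 240∠29.9° V = 208.1 + j119.6 V.
Step 5 — Ohm's law: I = V / Z_total = (208.1 + j119.6) / (0.02321 + j0.7569) = 166.3 - j269.8 A.
Step 6 — Convert to polar: |I| = 316.9 A, ∠I = -58.3°.

I = 316.9∠-58.3° A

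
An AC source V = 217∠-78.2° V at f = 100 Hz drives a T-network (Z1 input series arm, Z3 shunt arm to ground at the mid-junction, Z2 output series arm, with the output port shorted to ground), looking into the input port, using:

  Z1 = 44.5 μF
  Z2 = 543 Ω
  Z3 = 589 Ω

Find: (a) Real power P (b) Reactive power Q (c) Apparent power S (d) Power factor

Step 1 — Angular frequency: ω = 2π·f = 2π·100 = 628.3 rad/s.
Step 2 — Component impedances:
  Z1: Z = 1/(jωC) = -j/(ω·C) = 0 - j35.77 Ω
  Z2: Z = R = 543 Ω
  Z3: Z = R = 589 Ω
Step 3 — With the output port shorted to ground, the output series arm Z2 runs from the junction to ground; the shunt arm Z3 also runs from the junction to ground. They appear in parallel: Z3 || Z2 = 282.5 Ω.
Step 4 — Series with input arm Z1: Z_in = Z1 + (Z3 || Z2) = 282.5 - j35.77 Ω = 284.8∠-7.2° Ω.
Step 5 — Source phasor: V = 217∠-78.2° V = 44.38 - j212.4 V.
Step 6 — Current: I = V / Z = 0.2483 - j0.7204 A = 0.762∠-71.0° A.
Step 7 — Complex power: S = V·I* = 164 - j20.77 VA.
Step 8 — Real power: P = Re(S) = 164 W.
Step 9 — Reactive power: Q = Im(S) = -20.77 VAR.
Step 10 — Apparent power: |S| = 165.3 VA.
Step 11 — Power factor: PF = P/|S| = 0.9921 (leading).

(a) P = 164 W  (b) Q = -20.77 VAR  (c) S = 165.3 VA  (d) PF = 0.9921 (leading)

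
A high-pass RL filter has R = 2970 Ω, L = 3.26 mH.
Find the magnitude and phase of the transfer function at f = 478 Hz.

Step 1 — Angular frequency: ω = 2π·478 = 3003 rad/s.
Step 2 — Transfer function: H(jω) = jωL/(R + jωL).
Step 3 — Numerator jωL = j·9.791; denominator R + jωL = 2970 + j9.791.
Step 4 — H = 1.087e-05 + j0.003297.
Step 5 — Magnitude: |H| = 0.003297 (-49.6 dB); phase: φ = 89.8°.

|H| = 0.003297 (-49.6 dB), φ = 89.8°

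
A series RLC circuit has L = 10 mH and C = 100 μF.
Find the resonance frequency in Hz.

Step 1 — Resonance condition Im(Z)=0 gives ω₀ = 1/√(LC).
Step 2 — ω₀ = 1/√(0.01·0.0001) = 1000 rad/s.
Step 3 — f₀ = ω₀/(2π) = 159.2 Hz.

f₀ = 159.2 Hz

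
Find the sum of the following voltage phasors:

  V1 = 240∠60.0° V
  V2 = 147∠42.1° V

Step 1 — Convert each phasor to rectangular form:
  V1 = 240·(cos(60.0°) + j·sin(60.0°)) = 120 + j207.8 V
  V2 = 147·(cos(42.1°) + j·sin(42.1°)) = 109.1 + j98.55 V
Step 2 — Sum components: V_total = 229.1 + j306.4 V.
Step 3 — Convert to polar: |V_total| = 382.6 V, ∠V_total = 53.2°.

V_total = 382.6∠53.2° V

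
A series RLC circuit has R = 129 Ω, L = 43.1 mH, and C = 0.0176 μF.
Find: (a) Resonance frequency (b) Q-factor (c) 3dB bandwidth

Step 1 — Resonance condition Im(Z)=0 gives ω₀ = 1/√(LC).
Step 2 — ω₀ = 1/√(0.0431·1.76e-08) = 3.631e+04 rad/s.
Step 3 — f₀ = ω₀/(2π) = 5779 Hz.
Step 4 — Series Q: Q = ω₀L/R = 3.631e+04·0.0431/129 = 12.13.
Step 5 — 3dB bandwidth: Δω = ω₀/Q = 2993 rad/s; BW = Δω/(2π) = 476.4 Hz.

(a) f₀ = 5779 Hz  (b) Q = 12.13  (c) BW = 476.4 Hz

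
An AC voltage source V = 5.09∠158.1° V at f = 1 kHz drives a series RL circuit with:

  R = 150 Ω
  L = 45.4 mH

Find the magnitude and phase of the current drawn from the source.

Step 1 — Angular frequency: ω = 2π·f = 2π·1000 = 6283 rad/s.
Step 2 — Component impedances:
  R: Z = R = 150 Ω
  L: Z = jωL = j·6283·0.0454 = 0 + j285.3 Ω
Step 3 — Series combination: Z_total = R + L = 150 + j285.3 Ω = 322.3∠62.3° Ω.
Step 4 — Source phasor: V = 5.09∠158.1° V = -4.723 + j1.899 V.
Step 5 — Ohm's law: I = V / Z_total = (-4.723 + j1.899) / (150 + j285.3) = -0.001606 + j0.01571 A.
Step 6 — Convert to polar: |I| = 0.01579 A, ∠I = 95.8°.

I = 0.01579∠95.8° A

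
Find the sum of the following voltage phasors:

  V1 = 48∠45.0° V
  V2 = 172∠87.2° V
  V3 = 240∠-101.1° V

Step 1 — Convert each phasor to rectangular form:
  V1 = 48·(cos(45.0°) + j·sin(45.0°)) = 33.94 + j33.94 V
  V2 = 172·(cos(87.2°) + j·sin(87.2°)) = 8.402 + j171.8 V
  V3 = 240·(cos(-101.1°) + j·sin(-101.1°)) = -46.21 - j235.5 V
Step 2 — Sum components: V_total = -3.862 - j29.77 V.
Step 3 — Convert to polar: |V_total| = 30.02 V, ∠V_total = -97.4°.

V_total = 30.02∠-97.4° V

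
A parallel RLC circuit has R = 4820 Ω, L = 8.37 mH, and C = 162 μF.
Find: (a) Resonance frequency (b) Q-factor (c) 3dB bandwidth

Step 1 — Resonance: ω₀ = 1/√(LC) = 1/√(0.00837·0.000162) = 858.8 rad/s.
Step 2 — f₀ = ω₀/(2π) = 136.7 Hz.
Step 3 — Parallel Q: Q = R/(ω₀L) = 4820/(858.8·0.00837) = 670.6.
Step 4 — Bandwidth: Δω = ω₀/Q = 1.281 rad/s; BW = Δω/(2π) = 0.2038 Hz.

(a) f₀ = 136.7 Hz  (b) Q = 670.6  (c) BW = 0.2038 Hz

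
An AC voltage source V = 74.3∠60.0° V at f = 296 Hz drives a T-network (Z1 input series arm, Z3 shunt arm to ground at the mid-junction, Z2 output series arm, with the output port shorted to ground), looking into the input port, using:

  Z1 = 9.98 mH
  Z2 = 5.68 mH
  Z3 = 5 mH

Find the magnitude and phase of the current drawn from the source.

Step 1 — Angular frequency: ω = 2π·f = 2π·296 = 1860 rad/s.
Step 2 — Component impedances:
  Z1: Z = jωL = j·1860·0.00998 = 0 + j18.56 Ω
  Z2: Z = jωL = j·1860·0.00568 = 0 + j10.56 Ω
  Z3: Z = jωL = j·1860·0.005 = 0 + j9.299 Ω
Step 3 — With the output port shorted to ground, the output series arm Z2 runs from the junction to ground; the shunt arm Z3 also runs from the junction to ground. They appear in parallel: Z3 || Z2 = 0 + j4.946 Ω.
Step 4 — Series with input arm Z1: Z_in = Z1 + (Z3 || Z2) = 0 + j23.51 Ω = 23.51∠90.0° Ω.
Step 5 — Source phasor: V = 74.3∠60.0° V = 37.15 + j64.35 V.
Step 6 — Ohm's law: I = V / Z_total = (37.15 + j64.35) / (0 + j23.51) = 2.737 - j1.58 A.
Step 7 — Convert to polar: |I| = 3.161 A, ∠I = -30.0°.

I = 3.161∠-30.0° A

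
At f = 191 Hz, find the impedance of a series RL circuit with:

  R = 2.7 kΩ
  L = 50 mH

Step 1 — Angular frequency: ω = 2π·f = 2π·191 = 1200 rad/s.
Step 2 — Component impedances:
  R: Z = R = 2700 Ω
  L: Z = jωL = j·1200·0.05 = 0 + j60 Ω
Step 3 — Series combination: Z_total = R + L = 2700 + j60 Ω = 2701∠1.3° Ω.

Z = 2700 + j60 Ω = 2701∠1.3° Ω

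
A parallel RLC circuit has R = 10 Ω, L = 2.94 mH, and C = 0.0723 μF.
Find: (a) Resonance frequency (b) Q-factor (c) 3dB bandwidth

Step 1 — Resonance: ω₀ = 1/√(LC) = 1/√(0.00294·7.23e-08) = 6.859e+04 rad/s.
Step 2 — f₀ = ω₀/(2π) = 1.092e+04 Hz.
Step 3 — Parallel Q: Q = R/(ω₀L) = 10/(6.859e+04·0.00294) = 0.04959.
Step 4 — Bandwidth: Δω = ω₀/Q = 1.383e+06 rad/s; BW = Δω/(2π) = 2.201e+05 Hz.

(a) f₀ = 1.092e+04 Hz  (b) Q = 0.04959  (c) BW = 2.201e+05 Hz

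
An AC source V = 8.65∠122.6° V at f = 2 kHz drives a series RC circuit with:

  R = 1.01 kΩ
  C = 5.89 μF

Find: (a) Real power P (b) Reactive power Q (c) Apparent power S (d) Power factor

Step 1 — Angular frequency: ω = 2π·f = 2π·2000 = 1.257e+04 rad/s.
Step 2 — Component impedances:
  R: Z = R = 1010 Ω
  C: Z = 1/(jωC) = -j/(ω·C) = 0 - j13.51 Ω
Step 3 — Series combination: Z_total = R + C = 1010 - j13.51 Ω = 1010∠-0.8° Ω.
Step 4 — Source phasor: V = 8.65∠122.6° V = -4.66 + j7.287 V.
Step 5 — Current: I = V / Z = -0.00471 + j0.007152 A = 0.008564∠123.4° A.
Step 6 — Complex power: S = V·I* = 0.07407 - j0.0009908 VA.
Step 7 — Real power: P = Re(S) = 0.07407 W.
Step 8 — Reactive power: Q = Im(S) = -0.0009908 VAR.
Step 9 — Apparent power: |S| = 0.07408 VA.
Step 10 — Power factor: PF = P/|S| = 0.9999 (leading).

(a) P = 0.07407 W  (b) Q = -0.0009908 VAR  (c) S = 0.07408 VA  (d) PF = 0.9999 (leading)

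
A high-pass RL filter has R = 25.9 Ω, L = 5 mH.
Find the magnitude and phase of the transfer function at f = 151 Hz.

Step 1 — Angular frequency: ω = 2π·151 = 948.8 rad/s.
Step 2 — Transfer function: H(jω) = jωL/(R + jωL).
Step 3 — Numerator jωL = j·4.744; denominator R + jωL = 25.9 + j4.744.
Step 4 — H = 0.03246 + j0.1772.
Step 5 — Magnitude: |H| = 0.1802 (-14.9 dB); phase: φ = 79.6°.

|H| = 0.1802 (-14.9 dB), φ = 79.6°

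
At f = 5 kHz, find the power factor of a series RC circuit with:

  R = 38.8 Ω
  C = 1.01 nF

Step 1 — Angular frequency: ω = 2π·f = 2π·5000 = 3.142e+04 rad/s.
Step 2 — Component impedances:
  R: Z = R = 38.8 Ω
  C: Z = 1/(jωC) = -j/(ω·C) = 0 - j3.152e+04 Ω
Step 3 — Series combination: Z_total = R + C = 38.8 - j3.152e+04 Ω = 3.152e+04∠-89.9° Ω.
Step 4 — Power factor: PF = cos(φ) = Re(Z)/|Z| = 38.8/3.152e+04 = 0.001231.
Step 5 — Type: Im(Z) = -3.152e+04 ⇒ leading (phase φ = -89.9°).

PF = 0.001231 (leading, φ = -89.9°)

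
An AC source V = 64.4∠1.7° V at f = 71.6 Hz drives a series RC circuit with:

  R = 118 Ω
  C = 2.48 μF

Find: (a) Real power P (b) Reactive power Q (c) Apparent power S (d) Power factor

Step 1 — Angular frequency: ω = 2π·f = 2π·71.6 = 449.9 rad/s.
Step 2 — Component impedances:
  R: Z = R = 118 Ω
  C: Z = 1/(jωC) = -j/(ω·C) = 0 - j896.3 Ω
Step 3 — Series combination: Z_total = R + C = 118 - j896.3 Ω = 904∠-82.5° Ω.
Step 4 — Source phasor: V = 64.4∠1.7° V = 64.37 + j1.911 V.
Step 5 — Current: I = V / Z = 0.007199 + j0.07087 A = 0.07124∠84.2° A.
Step 6 — Complex power: S = V·I* = 0.5988 - j4.548 VA.
Step 7 — Real power: P = Re(S) = 0.5988 W.
Step 8 — Reactive power: Q = Im(S) = -4.548 VAR.
Step 9 — Apparent power: |S| = 4.588 VA.
Step 10 — Power factor: PF = P/|S| = 0.1305 (leading).

(a) P = 0.5988 W  (b) Q = -4.548 VAR  (c) S = 4.588 VA  (d) PF = 0.1305 (leading)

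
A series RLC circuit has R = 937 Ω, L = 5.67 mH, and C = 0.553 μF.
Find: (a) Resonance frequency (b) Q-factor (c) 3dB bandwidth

Step 1 — Resonance condition Im(Z)=0 gives ω₀ = 1/√(LC).
Step 2 — ω₀ = 1/√(0.00567·5.53e-07) = 1.786e+04 rad/s.
Step 3 — f₀ = ω₀/(2π) = 2842 Hz.
Step 4 — Series Q: Q = ω₀L/R = 1.786e+04·0.00567/937 = 0.1081.
Step 5 — 3dB bandwidth: Δω = ω₀/Q = 1.653e+05 rad/s; BW = Δω/(2π) = 2.63e+04 Hz.

(a) f₀ = 2842 Hz  (b) Q = 0.1081  (c) BW = 2.63e+04 Hz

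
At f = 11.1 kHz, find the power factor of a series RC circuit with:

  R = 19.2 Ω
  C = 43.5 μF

Step 1 — Angular frequency: ω = 2π·f = 2π·1.11e+04 = 6.974e+04 rad/s.
Step 2 — Component impedances:
  R: Z = R = 19.2 Ω
  C: Z = 1/(jωC) = -j/(ω·C) = 0 - j0.3296 Ω
Step 3 — Series combination: Z_total = R + C = 19.2 - j0.3296 Ω = 19.2∠-1.0° Ω.
Step 4 — Power factor: PF = cos(φ) = Re(Z)/|Z| = 19.2/19.2028 = 0.9999.
Step 5 — Type: Im(Z) = -0.3296 ⇒ leading (phase φ = -1.0°).

PF = 0.9999 (leading, φ = -1.0°)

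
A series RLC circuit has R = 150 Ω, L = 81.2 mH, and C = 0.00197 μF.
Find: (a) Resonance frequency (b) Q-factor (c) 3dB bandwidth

Step 1 — Resonance: ω₀ = 1/√(LC) = 1/√(0.0812·1.97e-09) = 7.907e+04 rad/s.
Step 2 — f₀ = ω₀/(2π) = 1.258e+04 Hz.
Step 3 — Series Q: Q = ω₀L/R = 7.907e+04·0.0812/150 = 42.8.
Step 4 — Bandwidth: Δω = ω₀/Q = 1847 rad/s; BW = Δω/(2π) = 294 Hz.

(a) f₀ = 1.258e+04 Hz  (b) Q = 42.8  (c) BW = 294 Hz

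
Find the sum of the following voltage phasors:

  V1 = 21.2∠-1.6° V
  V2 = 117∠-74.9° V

Step 1 — Convert each phasor to rectangular form:
  V1 = 21.2·(cos(-1.6°) + j·sin(-1.6°)) = 21.19 - j0.5919 V
  V2 = 117·(cos(-74.9°) + j·sin(-74.9°)) = 30.48 - j113 V
Step 2 — Sum components: V_total = 51.67 - j113.6 V.
Step 3 — Convert to polar: |V_total| = 124.8 V, ∠V_total = -65.5°.

V_total = 124.8∠-65.5° V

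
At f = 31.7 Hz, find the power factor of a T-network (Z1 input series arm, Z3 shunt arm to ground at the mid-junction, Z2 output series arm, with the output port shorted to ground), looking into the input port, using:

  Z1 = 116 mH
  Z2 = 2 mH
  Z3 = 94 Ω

Step 1 — Angular frequency: ω = 2π·f = 2π·31.7 = 199.2 rad/s.
Step 2 — Component impedances:
  Z1: Z = jωL = j·199.2·0.116 = 0 + j23.1 Ω
  Z2: Z = jωL = j·199.2·0.002 = 0 + j0.3984 Ω
  Z3: Z = R = 94 Ω
Step 3 — With the output port shorted to ground, the output series arm Z2 runs from the junction to ground; the shunt arm Z3 also runs from the junction to ground. They appear in parallel: Z3 || Z2 = 0.001688 + j0.3983 Ω.
Step 4 — Series with input arm Z1: Z_in = Z1 + (Z3 || Z2) = 0.001688 + j23.5 Ω = 23.5∠90.0° Ω.
Step 5 — Power factor: PF = cos(φ) = Re(Z)/|Z| = 0.001688/23.5 = 7.183e-05.
Step 6 — Type: Im(Z) = 23.5 ⇒ lagging (phase φ = 90.0°).

PF = 7.183e-05 (lagging, φ = 90.0°)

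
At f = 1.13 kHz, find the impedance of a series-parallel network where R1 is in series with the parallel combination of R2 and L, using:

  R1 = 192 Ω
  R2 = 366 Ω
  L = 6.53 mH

Step 1 — Angular frequency: ω = 2π·f = 2π·1130 = 7100 rad/s.
Step 2 — Component impedances:
  R1: Z = R = 192 Ω
  R2: Z = R = 366 Ω
  L: Z = jωL = j·7100·0.00653 = 0 + j46.36 Ω
Step 3 — Parallel branch: R2 || L = 1/(1/R2 + 1/L) = 5.78 + j45.63 Ω.
Step 4 — Series with R1: Z_total = R1 + (R2 || L) = 197.8 + j45.63 Ω = 203∠13.0° Ω.

Z = 197.8 + j45.63 Ω = 203∠13.0° Ω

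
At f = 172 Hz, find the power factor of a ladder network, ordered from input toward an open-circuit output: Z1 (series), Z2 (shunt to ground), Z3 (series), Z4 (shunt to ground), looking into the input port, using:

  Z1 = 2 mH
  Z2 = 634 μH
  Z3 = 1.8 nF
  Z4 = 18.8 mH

Step 1 — Angular frequency: ω = 2π·f = 2π·172 = 1081 rad/s.
Step 2 — Component impedances:
  Z1: Z = jωL = j·1081·0.002 = 0 + j2.161 Ω
  Z2: Z = jωL = j·1081·0.000634 = 0 + j0.6852 Ω
  Z3: Z = 1/(jωC) = -j/(ω·C) = 0 - j5.141e+05 Ω
  Z4: Z = jωL = j·1081·0.0188 = 0 + j20.32 Ω
Step 3 — Ladder network (open output): work backward from the far end, alternating series and parallel combinations. Z_in = 0 + j2.847 Ω = 2.847∠90.0° Ω.
Step 4 — Power factor: PF = cos(φ) = Re(Z)/|Z| = 0/2.847 = 0.
Step 5 — Type: Im(Z) = 2.847 ⇒ lagging (phase φ = 90.0°).

PF = 0 (lagging, φ = 90.0°)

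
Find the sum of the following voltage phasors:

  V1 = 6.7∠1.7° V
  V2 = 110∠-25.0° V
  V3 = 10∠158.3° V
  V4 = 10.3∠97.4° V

Step 1 — Convert each phasor to rectangular form:
  V1 = 6.7·(cos(1.7°) + j·sin(1.7°)) = 6.697 + j0.1988 V
  V2 = 110·(cos(-25.0°) + j·sin(-25.0°)) = 99.69 - j46.49 V
  V3 = 10·(cos(158.3°) + j·sin(158.3°)) = -9.291 + j3.697 V
  V4 = 10.3·(cos(97.4°) + j·sin(97.4°)) = -1.327 + j10.21 V
Step 2 — Sum components: V_total = 95.77 - j32.38 V.
Step 3 — Convert to polar: |V_total| = 101.1 V, ∠V_total = -18.7°.

V_total = 101.1∠-18.7° V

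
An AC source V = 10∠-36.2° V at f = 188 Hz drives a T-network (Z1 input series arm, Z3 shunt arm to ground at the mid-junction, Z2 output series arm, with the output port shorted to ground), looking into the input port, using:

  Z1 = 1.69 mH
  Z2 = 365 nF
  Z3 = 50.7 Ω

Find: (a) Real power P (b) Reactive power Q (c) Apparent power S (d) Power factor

Step 1 — Angular frequency: ω = 2π·f = 2π·188 = 1181 rad/s.
Step 2 — Component impedances:
  Z1: Z = jωL = j·1181·0.00169 = 0 + j1.996 Ω
  Z2: Z = 1/(jωC) = -j/(ω·C) = 0 - j2319 Ω
  Z3: Z = R = 50.7 Ω
Step 3 — With the output port shorted to ground, the output series arm Z2 runs from the junction to ground; the shunt arm Z3 also runs from the junction to ground. They appear in parallel: Z3 || Z2 = 50.68 - j1.108 Ω.
Step 4 — Series with input arm Z1: Z_in = Z1 + (Z3 || Z2) = 50.68 + j0.8886 Ω = 50.68∠1.0° Ω.
Step 5 — Source phasor: V = 10∠-36.2° V = 8.07 - j5.906 V.
Step 6 — Current: I = V / Z = 0.1571 - j0.1193 A = 0.1973∠-37.2° A.
Step 7 — Complex power: S = V·I* = 1.973 + j0.03459 VA.
Step 8 — Real power: P = Re(S) = 1.973 W.
Step 9 — Reactive power: Q = Im(S) = 0.03459 VAR.
Step 10 — Apparent power: |S| = 1.973 VA.
Step 11 — Power factor: PF = P/|S| = 0.9998 (lagging).

(a) P = 1.973 W  (b) Q = 0.03459 VAR  (c) S = 1.973 VA  (d) PF = 0.9998 (lagging)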